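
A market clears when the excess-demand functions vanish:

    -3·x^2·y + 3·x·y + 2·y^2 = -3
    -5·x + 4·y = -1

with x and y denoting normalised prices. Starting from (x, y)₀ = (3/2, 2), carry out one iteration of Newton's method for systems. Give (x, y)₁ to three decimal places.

(2.403, 2.753)

At (3/2, 2): F = (6.500, 1.500).
Jacobian J = [[-6·x·y + 3·y, -3·x^2 + 3·x + 4·y], [-5, 4]].
At the point, J = [[-12.000, 5.750], [-5.000, 4.000]] (det J = -19.250).
Solving J·Δ = −F gives Δ = (0.903, 0.753).
Then the next iterate is (x, y)₁ = (2.403, 2.753).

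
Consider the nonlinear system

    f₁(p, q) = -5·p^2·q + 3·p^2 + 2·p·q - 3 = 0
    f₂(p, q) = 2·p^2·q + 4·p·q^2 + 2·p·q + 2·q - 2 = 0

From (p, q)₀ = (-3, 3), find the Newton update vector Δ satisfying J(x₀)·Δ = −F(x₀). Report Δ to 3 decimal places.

(0.952, -1.074)

At (-3, 3): F = (-129.000, -68.000).
Jacobian J = [[-10·p·q + 6·p + 2·q, -5·p^2 + 2·p], [4·p·q + 4·q^2 + 2·q, 2·p^2 + 8·p·q + 2·p + 2]].
At the point, J = [[78.000, -51.000], [6.000, -58.000]] (det J = -4218.000).
Solving J·Δ = −F gives Δ = (0.952, -1.074).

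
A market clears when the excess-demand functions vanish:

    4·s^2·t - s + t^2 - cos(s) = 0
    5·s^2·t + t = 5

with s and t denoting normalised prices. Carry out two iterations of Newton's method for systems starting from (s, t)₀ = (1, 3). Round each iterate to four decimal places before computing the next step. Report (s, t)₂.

At (1, 3): F = (19.459698, 13.0000).
Jacobian J = [[8·s·t + sin(s) - 1, 4·s^2 + 2·t], [10·s·t, 5·s^2 + 1]].
At the point, J = [[23.841471, 10.0000], [30.0000, 6.0000]] (det J = -156.951174).
Solving J·Δ = −F gives Δ = (-0.0844, -1.7448).
Then the next iterate is (s, t)₁ = (0.9156, 1.2552).
Round to (0.9156, 1.2552) and repeat: F = (4.259666, 1.516517), J = [[8.987017, 5.863693], [11.492611, 5.191617]].
Δ = (0.6378, -1.7039), so (s, t)₂ = (1.5534, -0.4487).

(1.5534, -0.4487)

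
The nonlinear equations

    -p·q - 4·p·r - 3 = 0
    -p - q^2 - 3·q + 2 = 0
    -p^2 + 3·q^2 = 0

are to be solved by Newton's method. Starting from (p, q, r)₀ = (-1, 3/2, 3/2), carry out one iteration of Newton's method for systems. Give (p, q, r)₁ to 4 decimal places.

(-1.2500, 0.9167, 0.0521)

At (-1, 3/2, 3/2): F = (4.5000, -3.7500, 5.7500).
Jacobian J = [[-q - 4·r, -p, -4·p], [-1, -2·q - 3, 0], [-2·p, 6·q, 0]].
At the point, J = [[-7.5000, 1.0000, 4.0000], [-1.0000, -6.0000, 0.0000], [2.0000, 9.0000, 0.0000]] (det J = 12.0000).
Solving J·Δ = −F gives Δ = (-0.2500, -0.5833, -1.4479).
Then the next iterate is (p, q, r)₁ = (-1.2500, 0.9167, 0.0521).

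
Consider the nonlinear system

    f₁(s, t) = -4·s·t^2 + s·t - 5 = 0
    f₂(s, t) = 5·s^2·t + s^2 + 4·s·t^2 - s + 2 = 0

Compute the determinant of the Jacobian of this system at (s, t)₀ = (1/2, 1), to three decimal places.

15.750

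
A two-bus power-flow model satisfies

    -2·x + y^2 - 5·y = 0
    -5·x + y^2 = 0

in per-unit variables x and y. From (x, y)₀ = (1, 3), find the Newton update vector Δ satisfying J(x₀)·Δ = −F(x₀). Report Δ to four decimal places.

(-7.4286, -6.8571)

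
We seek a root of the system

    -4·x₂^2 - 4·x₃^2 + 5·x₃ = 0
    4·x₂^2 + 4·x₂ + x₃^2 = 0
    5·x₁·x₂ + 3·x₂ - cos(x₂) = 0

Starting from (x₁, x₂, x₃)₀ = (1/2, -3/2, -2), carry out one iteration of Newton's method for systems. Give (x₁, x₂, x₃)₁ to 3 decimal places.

(-0.574, -1.442, -0.367)

At (1/2, -3/2, -2): F = (-35.000, 7.000, -8.32074).
Jacobian J = [[0, -8·x₂, -8·x₃ + 5], [0, 8·x₂ + 4, 2·x₃], [5·x₂, 5·x₁ + sin(x₂) + 3, 0]].
At the point, J = [[0.000, 12.000, 21.000], [0.000, -8.000, -4.000], [-7.500, 4.50251, 0.000]] (det J = -900.000).
Solving J·Δ = −F gives Δ = (-1.074, 0.058, 1.633).
Then the next iterate is (x₁, x₂, x₃)₁ = (-0.574, -1.442, -0.367).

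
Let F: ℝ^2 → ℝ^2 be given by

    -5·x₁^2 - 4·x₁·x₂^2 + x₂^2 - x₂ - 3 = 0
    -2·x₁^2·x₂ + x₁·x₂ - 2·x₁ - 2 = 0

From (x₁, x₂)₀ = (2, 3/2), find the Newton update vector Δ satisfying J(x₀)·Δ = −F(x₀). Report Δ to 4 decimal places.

(-0.8762, -0.6745)

At (2, 3/2): F = (-40.2500, -15.0000).
Jacobian J = [[-10·x₁ - 4·x₂^2, -8·x₁·x₂ + 2·x₂ - 1], [-4·x₁·x₂ + x₂ - 2, -2·x₁^2 + x₁]].
At the point, J = [[-29.0000, -22.0000], [-12.5000, -6.0000]] (det J = -101.0000).
Solving J·Δ = −F gives Δ = (-0.8762, -0.6745).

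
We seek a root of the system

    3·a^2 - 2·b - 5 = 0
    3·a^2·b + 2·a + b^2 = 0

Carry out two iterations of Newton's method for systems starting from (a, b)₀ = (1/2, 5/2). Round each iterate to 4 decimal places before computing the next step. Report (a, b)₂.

At (1/2, 5/2): F = (-9.2500, 9.1250).
Jacobian J = [[6·a, -2], [6·a·b + 2, 3·a^2 + 2·b]].
At the point, J = [[3.0000, -2.0000], [9.5000, 5.7500]] (det J = 36.2500).
Solving J·Δ = −F gives Δ = (0.9638, -3.1793).
Then the next iterate is (a, b)₁ = (1.4638, -0.6793).
Round to (1.4638, -0.6793) and repeat: F = (2.786731, -0.977581), J = [[8.7828, -2.0000], [-3.966156, 5.069531]].
Δ = (-0.3326, -0.0674), so (a, b)₂ = (1.1312, -0.7467).

(1.1312, -0.7467)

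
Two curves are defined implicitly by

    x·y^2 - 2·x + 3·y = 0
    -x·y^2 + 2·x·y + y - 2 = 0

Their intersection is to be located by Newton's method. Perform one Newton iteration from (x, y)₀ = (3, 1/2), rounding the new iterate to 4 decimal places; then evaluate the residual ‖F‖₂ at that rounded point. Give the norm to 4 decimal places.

At (3, 1/2): F = (-3.7500, 0.7500).
Jacobian J = [[y^2 - 2, 2·x·y + 3], [-y^2 + 2·y, -2·x·y + 2·x + 1]].
At the point, J = [[-1.7500, 6.0000], [0.7500, 4.0000]] (det J = -11.5000).
Solving J·Δ = −F gives Δ = (-1.6957, 0.1304).
Then the next iterate is (x, y)₁ = (1.3043, 0.6304).
Re-evaluating at (1.3043, 0.6304): F = (-0.199066, -0.243473), so ‖F‖₂ = 0.3145.

0.3145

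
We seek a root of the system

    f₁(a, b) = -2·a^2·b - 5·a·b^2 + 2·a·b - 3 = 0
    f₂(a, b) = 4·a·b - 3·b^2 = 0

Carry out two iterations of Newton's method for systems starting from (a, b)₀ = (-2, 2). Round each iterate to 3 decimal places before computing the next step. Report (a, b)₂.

(0.113, 0.724)

At (-2, 2): F = (13.000, -28.000).
Jacobian J = [[-4·a·b - 5·b^2 + 2·b, -2·a^2 - 10·a·b + 2·a], [4·b, 4·a - 6·b]].
At the point, J = [[0.000, 28.000], [8.000, -20.000]] (det J = -224.000).
Solving J·Δ = −F gives Δ = (2.339, -0.464).
Then the next iterate is (a, b)₁ = (0.339, 1.536).
Round to (0.339, 1.536) and repeat: F = (-6.31064, -4.99507), J = [[-10.80730, -4.75888], [6.144, -7.860]].
Δ = (-0.226, -0.812), so (a, b)₂ = (0.113, 0.724).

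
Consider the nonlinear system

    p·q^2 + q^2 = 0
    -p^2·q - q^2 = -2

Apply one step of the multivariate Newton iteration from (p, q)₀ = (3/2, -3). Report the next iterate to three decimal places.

(1.022, -1.787)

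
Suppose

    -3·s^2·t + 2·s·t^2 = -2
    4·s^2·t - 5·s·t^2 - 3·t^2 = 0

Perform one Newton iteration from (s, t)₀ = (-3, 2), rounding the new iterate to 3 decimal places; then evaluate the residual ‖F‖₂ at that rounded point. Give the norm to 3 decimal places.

At (-3, 2): F = (-76.000, 120.000).
Jacobian J = [[-6·s·t + 2·t^2, -3·s^2 + 4·s·t], [8·s·t - 5·t^2, 4·s^2 - 10·s·t - 6·t]].
At the point, J = [[44.000, -51.000], [-68.000, 84.000]] (det J = 228.000).
Solving J·Δ = −F gives Δ = (1.158, -0.491).
Then the next iterate is (s, t)₁ = (-1.842, 1.509).
Re-evaluating at (-1.842, 1.509): F = (-21.74871, 34.62060), so ‖F‖₂ = 40.885.

40.885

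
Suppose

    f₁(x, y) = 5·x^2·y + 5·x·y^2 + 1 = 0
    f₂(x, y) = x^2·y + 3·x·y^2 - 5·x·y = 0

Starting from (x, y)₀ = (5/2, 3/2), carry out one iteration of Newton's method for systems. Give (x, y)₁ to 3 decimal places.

At (5/2, 3/2): F = (76.000, 7.500).
Jacobian J = [[10·x·y + 5·y^2, 5·x^2 + 10·x·y], [2·x·y + 3·y^2 - 5·y, x^2 + 6·x·y - 5·x]].
At the point, J = [[48.750, 68.750], [6.750, 16.250]] (det J = 328.125).
Solving J·Δ = −F gives Δ = (-2.192, 0.449).
Then the next iterate is (x, y)₁ = (0.308, 1.949).

(0.308, 1.949)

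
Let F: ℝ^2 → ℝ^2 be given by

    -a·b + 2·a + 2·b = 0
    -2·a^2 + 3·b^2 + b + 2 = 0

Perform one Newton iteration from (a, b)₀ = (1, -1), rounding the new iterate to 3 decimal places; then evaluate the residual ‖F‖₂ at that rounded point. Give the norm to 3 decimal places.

1.766

At (1, -1): F = (1.000, 2.000).
Jacobian J = [[-b + 2, -a + 2], [-4·a, 6·b + 1]].
At the point, J = [[3.000, 1.000], [-4.000, -5.000]] (det J = -11.000).
Solving J·Δ = −F gives Δ = (-0.636, 0.909).
Then the next iterate is (a, b)₁ = (0.364, -0.091).
Re-evaluating at (0.364, -0.091): F = (0.57912, 1.66885), so ‖F‖₂ = 1.766.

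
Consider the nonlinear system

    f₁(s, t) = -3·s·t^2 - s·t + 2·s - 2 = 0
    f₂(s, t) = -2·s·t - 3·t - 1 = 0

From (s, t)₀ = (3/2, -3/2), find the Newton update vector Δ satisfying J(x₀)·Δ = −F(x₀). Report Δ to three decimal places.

At (3/2, -3/2): F = (-6.875, 8.000).
Jacobian J = [[-3·t^2 - t + 2, -6·s·t - s], [-2·t, -2·s - 3]].
At the point, J = [[-3.250, 12.000], [3.000, -6.000]] (det J = -16.500).
Solving J·Δ = −F gives Δ = (-3.318, -0.326).

(-3.318, -0.326)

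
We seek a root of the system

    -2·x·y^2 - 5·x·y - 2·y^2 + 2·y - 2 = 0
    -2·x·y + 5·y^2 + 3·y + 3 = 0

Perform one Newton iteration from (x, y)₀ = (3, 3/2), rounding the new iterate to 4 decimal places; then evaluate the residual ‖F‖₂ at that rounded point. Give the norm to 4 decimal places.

11.1246

At (3, 3/2): F = (-39.5000, 9.7500).
Jacobian J = [[-2·y^2 - 5·y, -4·x·y - 5·x - 4·y + 2], [-2·y, -2·x + 10·y + 3]].
At the point, J = [[-12.0000, -37.0000], [-3.0000, 12.0000]] (det J = -255.0000).
Solving J·Δ = −F gives Δ = (-0.4441, -0.9235).
Then the next iterate is (x, y)₁ = (2.5559, 0.5765).
Re-evaluating at (2.5559, 0.5765): F = (-10.578004, 3.444309), so ‖F‖₂ = 11.1246.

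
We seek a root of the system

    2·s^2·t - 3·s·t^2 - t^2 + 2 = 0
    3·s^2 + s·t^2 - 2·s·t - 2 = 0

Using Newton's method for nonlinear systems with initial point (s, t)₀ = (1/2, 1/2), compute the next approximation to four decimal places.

At (1/2, 1/2): F = (1.6250, -1.6250).
Jacobian J = [[4·s·t - 3·t^2, 2·s^2 - 6·s·t - 2·t], [6·s + t^2 - 2·t, 2·s·t - 2·s]].
At the point, J = [[0.2500, -2.0000], [2.2500, -0.5000]] (det J = 4.3750).
Solving J·Δ = −F gives Δ = (0.9286, 0.9286).
Then the next iterate is (s, t)₁ = (1.4286, 1.4286).

(1.4286, 1.4286)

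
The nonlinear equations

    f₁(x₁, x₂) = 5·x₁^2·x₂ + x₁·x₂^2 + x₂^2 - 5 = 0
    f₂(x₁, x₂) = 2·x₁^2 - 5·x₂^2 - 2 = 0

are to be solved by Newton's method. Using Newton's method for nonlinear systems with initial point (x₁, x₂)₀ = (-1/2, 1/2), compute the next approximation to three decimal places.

At (-1/2, 1/2): F = (-4.250, -2.750).
Jacobian J = [[10·x₁·x₂ + x₂^2, 5·x₁^2 + 2·x₁·x₂ + 2·x₂], [4·x₁, -10·x₂]].
At the point, J = [[-2.250, 1.750], [-2.000, -5.000]] (det J = 14.750).
Solving J·Δ = −F gives Δ = (-1.767, 0.157).
Then the next iterate is (x₁, x₂)₁ = (-2.267, 0.657).

(-2.267, 0.657)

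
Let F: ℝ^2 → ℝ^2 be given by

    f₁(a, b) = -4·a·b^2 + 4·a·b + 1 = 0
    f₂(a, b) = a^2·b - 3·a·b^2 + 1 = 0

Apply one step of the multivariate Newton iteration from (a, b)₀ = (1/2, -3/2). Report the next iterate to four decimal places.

At (1/2, -3/2): F = (-6.5000, -2.7500).
Jacobian J = [[-4·b^2 + 4·b, -8·a·b + 4·a], [2·a·b - 3·b^2, a^2 - 6·a·b]].
At the point, J = [[-15.0000, 8.0000], [-8.2500, 4.7500]] (det J = -5.2500).
Solving J·Δ = −F gives Δ = (-1.6905, -2.3571).
Then the next iterate is (a, b)₁ = (-1.1905, -3.8571).

(-1.1905, -3.8571)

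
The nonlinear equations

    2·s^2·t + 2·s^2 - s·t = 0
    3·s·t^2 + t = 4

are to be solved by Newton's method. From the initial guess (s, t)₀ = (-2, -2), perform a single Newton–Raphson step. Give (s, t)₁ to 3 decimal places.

At (-2, -2): F = (-12.000, -30.000).
Jacobian J = [[4·s·t + 4·s - t, 2·s^2 - s], [3·t^2, 6·s·t + 1]].
At the point, J = [[10.000, 10.000], [12.000, 25.000]] (det J = 130.000).
Solving J·Δ = −F gives Δ = (0.000, 1.200).
Then the next iterate is (s, t)₁ = (-2.000, -0.800).

(-2.000, -0.800)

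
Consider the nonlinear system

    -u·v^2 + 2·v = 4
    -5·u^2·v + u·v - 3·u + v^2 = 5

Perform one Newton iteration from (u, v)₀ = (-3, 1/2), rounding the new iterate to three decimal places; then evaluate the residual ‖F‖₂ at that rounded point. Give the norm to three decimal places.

At (-3, 1/2): F = (-2.250, -19.750).
Jacobian J = [[-v^2, -2·u·v + 2], [-10·u·v + v - 3, -5·u^2 + u + 2·v]].
At the point, J = [[-0.250, 5.000], [12.500, -47.000]] (det J = -50.750).
Solving J·Δ = −F gives Δ = (4.030, 0.651).
Then the next iterate is (u, v)₁ = (1.030, 1.151).
Re-evaluating at (1.030, 1.151): F = (-3.06255, -11.68515), so ‖F‖₂ = 12.080.

12.080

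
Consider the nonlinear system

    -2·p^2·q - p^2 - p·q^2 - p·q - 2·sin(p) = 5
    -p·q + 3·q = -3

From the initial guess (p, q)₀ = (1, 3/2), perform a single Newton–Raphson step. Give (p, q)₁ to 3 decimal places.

(1.206, -1.346)

At (1, 3/2): F = (-14.43294, 6.000).
Jacobian J = [[-4·p·q - 2·p - q^2 - q - 2·cos(p), -2·p^2 - 2·p·q - p], [-q, -p + 3]].
At the point, J = [[-12.83060, -6.000], [-1.500, 2.000]] (det J = -34.66121).
Solving J·Δ = −F gives Δ = (0.206, -2.846).
Then the next iterate is (p, q)₁ = (1.206, -1.346).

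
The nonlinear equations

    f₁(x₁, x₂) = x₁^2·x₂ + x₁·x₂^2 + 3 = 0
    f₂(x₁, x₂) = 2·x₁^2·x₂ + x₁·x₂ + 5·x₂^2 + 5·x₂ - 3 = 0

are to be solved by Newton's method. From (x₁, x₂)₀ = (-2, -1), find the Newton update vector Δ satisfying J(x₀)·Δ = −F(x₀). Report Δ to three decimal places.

At (-2, -1): F = (-3.000, -9.000).
Jacobian J = [[2·x₁·x₂ + x₂^2, x₁^2 + 2·x₁·x₂], [4·x₁·x₂ + x₂, 2·x₁^2 + x₁ + 10·x₂ + 5]].
At the point, J = [[5.000, 8.000], [7.000, 1.000]] (det J = -51.000).
Solving J·Δ = −F gives Δ = (1.353, -0.471).

(1.353, -0.471)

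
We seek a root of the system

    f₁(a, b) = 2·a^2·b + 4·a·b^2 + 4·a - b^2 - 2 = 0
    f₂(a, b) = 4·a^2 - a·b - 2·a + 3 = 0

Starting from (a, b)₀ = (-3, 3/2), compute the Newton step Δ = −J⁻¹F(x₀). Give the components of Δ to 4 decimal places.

At (-3, 3/2): F = (-16.2500, 49.5000).
Jacobian J = [[4·a·b + 4·b^2 + 4, 2·a^2 + 8·a·b - 2·b], [8·a - b - 2, -a]].
At the point, J = [[-5.0000, -21.0000], [-27.5000, 3.0000]] (det J = -592.5000).
Solving J·Δ = −F gives Δ = (1.6722, -1.1719).

(1.6722, -1.1719)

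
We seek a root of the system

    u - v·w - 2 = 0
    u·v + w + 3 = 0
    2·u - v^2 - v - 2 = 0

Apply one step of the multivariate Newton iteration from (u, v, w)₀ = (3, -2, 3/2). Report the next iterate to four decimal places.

(1.8000, -1.8667, 0.2000)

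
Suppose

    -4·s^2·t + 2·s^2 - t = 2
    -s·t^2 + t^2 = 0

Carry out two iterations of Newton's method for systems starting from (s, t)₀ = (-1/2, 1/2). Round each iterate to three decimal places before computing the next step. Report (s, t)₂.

(-3.912, -0.504)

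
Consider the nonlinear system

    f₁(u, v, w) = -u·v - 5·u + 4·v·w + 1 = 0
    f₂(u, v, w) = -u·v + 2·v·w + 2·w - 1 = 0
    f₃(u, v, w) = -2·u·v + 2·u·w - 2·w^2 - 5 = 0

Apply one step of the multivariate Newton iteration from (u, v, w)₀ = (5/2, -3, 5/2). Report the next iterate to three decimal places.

(0.364, -3.137, -0.063)

At (5/2, -3, 5/2): F = (-34.000, -3.500, 10.000).
Jacobian J = [[-v - 5, -u + 4·w, 4·v], [-v, -u + 2·w, 2·v + 2], [-2·v + 2·w, -2·u, 2·u - 4·w]].
At the point, J = [[-2.000, 7.500, -12.000], [3.000, 2.500, -4.000], [11.000, -5.000, -5.000]] (det J = 357.500).
Solving J·Δ = −F gives Δ = (-2.136, -0.137, -2.563).
Then the next iterate is (u, v, w)₁ = (0.364, -3.137, -0.063).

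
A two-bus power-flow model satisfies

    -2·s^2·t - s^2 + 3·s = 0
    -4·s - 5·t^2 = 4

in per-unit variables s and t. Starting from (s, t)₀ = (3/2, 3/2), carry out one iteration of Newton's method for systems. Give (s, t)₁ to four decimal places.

At (3/2, 3/2): F = (-4.5000, -21.2500).
Jacobian J = [[-4·s·t - 2·s + 3, -2·s^2], [-4, -10·t]].
At the point, J = [[-9.0000, -4.5000], [-4.0000, -15.0000]] (det J = 117.0000).
Solving J·Δ = −F gives Δ = (0.2404, -1.4808).
Then the next iterate is (s, t)₁ = (1.7404, 0.0192).

(1.7404, 0.0192)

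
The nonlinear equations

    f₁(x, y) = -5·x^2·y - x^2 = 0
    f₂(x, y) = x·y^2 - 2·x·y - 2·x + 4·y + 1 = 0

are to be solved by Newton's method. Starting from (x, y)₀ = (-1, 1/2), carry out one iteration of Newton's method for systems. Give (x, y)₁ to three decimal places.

At (-1, 1/2): F = (-3.500, 5.750).
Jacobian J = [[-10·x·y - 2·x, -5·x^2], [y^2 - 2·y - 2, 2·x·y - 2·x + 4]].
At the point, J = [[7.000, -5.000], [-2.750, 5.000]] (det J = 21.250).
Solving J·Δ = −F gives Δ = (-0.529, -1.441).
Then the next iterate is (x, y)₁ = (-1.529, -0.941).

(-1.529, -0.941)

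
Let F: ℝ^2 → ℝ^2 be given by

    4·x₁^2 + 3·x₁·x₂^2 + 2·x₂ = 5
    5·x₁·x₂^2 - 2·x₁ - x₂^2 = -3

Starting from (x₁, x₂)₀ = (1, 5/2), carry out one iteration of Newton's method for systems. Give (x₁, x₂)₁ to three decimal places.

At (1, 5/2): F = (22.750, 26.000).
Jacobian J = [[8·x₁ + 3·x₂^2, 6·x₁·x₂ + 2], [5·x₂^2 - 2, 10·x₁·x₂ - 2·x₂]].
At the point, J = [[26.750, 17.000], [29.250, 20.000]] (det J = 37.750).
Solving J·Δ = −F gives Δ = (-0.344, -0.796).
Then the next iterate is (x₁, x₂)₁ = (0.656, 1.704).

(0.656, 1.704)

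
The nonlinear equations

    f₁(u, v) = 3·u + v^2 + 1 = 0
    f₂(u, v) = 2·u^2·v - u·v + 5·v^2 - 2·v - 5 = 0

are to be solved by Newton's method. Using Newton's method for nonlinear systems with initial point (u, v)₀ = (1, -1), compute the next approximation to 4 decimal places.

(-0.3590, -0.5385)

At (1, -1): F = (5.0000, 1.0000).
Jacobian J = [[3, 2·v], [4·u·v - v, 2·u^2 - u + 10·v - 2]].
At the point, J = [[3.0000, -2.0000], [-3.0000, -11.0000]] (det J = -39.0000).
Solving J·Δ = −F gives Δ = (-1.3590, 0.4615).
Then the next iterate is (u, v)₁ = (-0.3590, -0.5385).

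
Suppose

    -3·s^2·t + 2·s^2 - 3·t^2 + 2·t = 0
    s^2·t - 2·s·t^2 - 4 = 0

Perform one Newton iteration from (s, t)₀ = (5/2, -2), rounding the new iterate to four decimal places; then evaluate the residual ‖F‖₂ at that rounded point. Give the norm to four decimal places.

At (5/2, -2): F = (34.0000, -36.5000).
Jacobian J = [[-6·s·t + 4·s, -3·s^2 - 6·t + 2], [2·s·t - 2·t^2, s^2 - 4·s·t]].
At the point, J = [[40.0000, -4.7500], [-18.0000, 26.2500]] (det J = 964.5000).
Solving J·Δ = −F gives Δ = (-0.7456, 0.8792).
Then the next iterate is (s, t)₁ = (1.7544, -1.1208).
Re-evaluating at (1.7544, -1.1208): F = (10.494857, -11.857461), so ‖F‖₂ = 15.8348.

15.8348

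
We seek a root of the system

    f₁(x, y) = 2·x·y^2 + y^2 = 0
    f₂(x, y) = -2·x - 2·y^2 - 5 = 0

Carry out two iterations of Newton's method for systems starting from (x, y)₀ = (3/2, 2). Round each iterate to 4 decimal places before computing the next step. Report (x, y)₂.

At (3/2, 2): F = (16.0000, -16.0000).
Jacobian J = [[2·y^2, 4·x·y + 2·y], [-2, -4·y]].
At the point, J = [[8.0000, 16.0000], [-2.0000, -8.0000]] (det J = -32.0000).
Solving J·Δ = −F gives Δ = (4.0000, -3.0000).
Then the next iterate is (x, y)₁ = (5.5000, -1.0000).
Round to (5.5000, -1.0000) and repeat: F = (12.0000, -18.0000), J = [[2.0000, -24.0000], [-2.0000, 4.0000]].
Δ = (-9.6000, -0.3000), so (x, y)₂ = (-4.1000, -1.3000).

(-4.1000, -1.3000)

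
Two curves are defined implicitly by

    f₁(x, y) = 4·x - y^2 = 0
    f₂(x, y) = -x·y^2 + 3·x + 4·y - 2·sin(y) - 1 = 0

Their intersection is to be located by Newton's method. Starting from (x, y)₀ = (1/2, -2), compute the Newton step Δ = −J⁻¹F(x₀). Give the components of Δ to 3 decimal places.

(-0.545, 1.045)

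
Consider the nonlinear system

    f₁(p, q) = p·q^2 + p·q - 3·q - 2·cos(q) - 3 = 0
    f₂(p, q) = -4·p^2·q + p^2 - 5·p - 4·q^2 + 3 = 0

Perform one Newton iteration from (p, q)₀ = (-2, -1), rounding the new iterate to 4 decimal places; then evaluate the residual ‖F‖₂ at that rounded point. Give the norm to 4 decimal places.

2.0814

At (-2, -1): F = (-1.080605, 29.0000).
Jacobian J = [[q^2 + q, 2·p·q + p + 2·sin(q) - 3], [-8·p·q + 2·p - 5, -4·p^2 - 8·q]].
At the point, J = [[0.0000, -2.682942], [-25.0000, -8.0000]] (det J = -67.073549).
Solving J·Δ = −F gives Δ = (1.2889, -0.4028).
Then the next iterate is (p, q)₁ = (-0.7111, -1.4028).
Re-evaluating at (-0.7111, -1.4028): F = (0.472180, 2.027149), so ‖F‖₂ = 2.0814.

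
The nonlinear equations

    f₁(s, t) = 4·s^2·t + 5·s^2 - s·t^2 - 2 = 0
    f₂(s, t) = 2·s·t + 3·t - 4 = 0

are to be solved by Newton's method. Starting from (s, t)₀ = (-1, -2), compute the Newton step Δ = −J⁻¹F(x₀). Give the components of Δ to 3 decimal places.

At (-1, -2): F = (-1.000, -6.000).
Jacobian J = [[8·s·t + 10·s - t^2, 4·s^2 - 2·s·t], [2·t, 2·s + 3]].
At the point, J = [[2.000, 0.000], [-4.000, 1.000]] (det J = 2.000).
Solving J·Δ = −F gives Δ = (0.500, 8.000).

(0.500, 8.000)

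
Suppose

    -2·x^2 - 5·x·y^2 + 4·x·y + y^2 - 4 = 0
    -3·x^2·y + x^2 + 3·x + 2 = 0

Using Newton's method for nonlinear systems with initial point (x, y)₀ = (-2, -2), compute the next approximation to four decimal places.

At (-2, -2): F = (48.0000, 24.0000).
Jacobian J = [[-4·x - 5·y^2 + 4·y, -10·x·y + 4·x + 2·y], [-6·x·y + 2·x + 3, -3·x^2]].
At the point, J = [[-20.0000, -52.0000], [-25.0000, -12.0000]] (det J = -1060.0000).
Solving J·Δ = −F gives Δ = (0.6340, 0.6792).
Then the next iterate is (x, y)₁ = (-1.3660, -1.3208).

(-1.3660, -1.3208)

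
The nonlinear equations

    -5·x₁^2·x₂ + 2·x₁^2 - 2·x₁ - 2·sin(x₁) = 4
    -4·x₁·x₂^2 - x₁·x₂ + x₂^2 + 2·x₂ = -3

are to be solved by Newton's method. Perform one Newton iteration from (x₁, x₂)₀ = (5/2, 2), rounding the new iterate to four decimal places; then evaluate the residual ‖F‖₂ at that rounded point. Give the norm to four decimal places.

At (5/2, 2): F = (-60.196944, -34.0000).
Jacobian J = [[-10·x₁·x₂ + 4·x₁ - 2·cos(x₁) - 2, -5·x₁^2], [-4·x₂^2 - x₂, -8·x₁·x₂ - x₁ + 2·x₂ + 2]].
At the point, J = [[-40.397713, -31.2500], [-18.0000, -36.5000]] (det J = 912.016516).
Solving J·Δ = −F gives Δ = (-1.2442, -0.3180).
Then the next iterate is (x₁, x₂)₁ = (1.2558, 1.6820).
Re-evaluating at (1.2558, 1.6820): F = (-18.521981, -7.130387), so ‖F‖₂ = 19.8471.

19.8471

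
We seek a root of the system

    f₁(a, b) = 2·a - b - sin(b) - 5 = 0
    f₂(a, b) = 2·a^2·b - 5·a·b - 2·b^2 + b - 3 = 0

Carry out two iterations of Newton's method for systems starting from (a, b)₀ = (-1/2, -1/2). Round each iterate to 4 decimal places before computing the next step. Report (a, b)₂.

At (-1/2, -1/2): F = (-5.020574, -5.5000).
Jacobian J = [[2, -cos(b) - 1], [4·a·b - 5·b, 2·a^2 - 5·a - 4·b + 1]].
At the point, J = [[2.0000, -1.877583], [3.5000, 6.0000]] (det J = 18.571539).
Solving J·Δ = −F gives Δ = (2.1781, -0.3539).
Then the next iterate is (a, b)₁ = (1.6781, -0.8539).
Round to (1.6781, -0.8539) and repeat: F = (-0.036051, -2.956741), J = [[2.0000, -1.657048], [-1.462218, 1.657139]].
Δ = (5.5639, 6.6937), so (a, b)₂ = (7.2420, 5.8398).

(7.2420, 5.8398)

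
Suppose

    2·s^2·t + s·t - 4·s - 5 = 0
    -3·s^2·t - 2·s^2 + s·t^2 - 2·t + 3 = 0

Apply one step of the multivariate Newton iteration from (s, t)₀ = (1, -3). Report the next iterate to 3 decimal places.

At (1, -3): F = (-18.000, 25.000).
Jacobian J = [[4·s·t + t - 4, 2·s^2 + s], [-6·s·t - 4·s + t^2, -3·s^2 + 2·s·t - 2]].
At the point, J = [[-19.000, 3.000], [23.000, -11.000]] (det J = 140.000).
Solving J·Δ = −F gives Δ = (-0.879, 0.436).
Then the next iterate is (s, t)₁ = (0.121, -2.564).

(0.121, -2.564)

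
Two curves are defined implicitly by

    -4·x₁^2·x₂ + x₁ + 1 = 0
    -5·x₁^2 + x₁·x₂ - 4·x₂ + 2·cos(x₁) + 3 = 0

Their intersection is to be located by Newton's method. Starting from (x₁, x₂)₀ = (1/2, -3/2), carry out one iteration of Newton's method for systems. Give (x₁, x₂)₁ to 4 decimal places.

(0.4454, 1.1178)

At (1/2, -3/2): F = (3.0000, 8.755165).
Jacobian J = [[-8·x₁·x₂ + 1, -4·x₁^2], [-10·x₁ + x₂ - 2·sin(x₁), x₁ - 4]].
At the point, J = [[7.0000, -1.0000], [-7.458851, -3.5000]] (det J = -31.958851).
Solving J·Δ = −F gives Δ = (-0.0546, 2.6178).
Then the next iterate is (x₁, x₂)₁ = (0.4454, 1.1178).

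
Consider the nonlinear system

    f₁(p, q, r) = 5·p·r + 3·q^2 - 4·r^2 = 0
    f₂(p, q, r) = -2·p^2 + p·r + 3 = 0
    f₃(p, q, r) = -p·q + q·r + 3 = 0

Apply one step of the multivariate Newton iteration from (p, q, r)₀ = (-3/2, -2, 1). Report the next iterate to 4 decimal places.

At (-3/2, -2, 1): F = (0.5000, -3.0000, -2.0000).
Jacobian J = [[5·r, 6·q, 5·p - 8·r], [-4·p + r, 0, p], [-q, -p + r, q]].
At the point, J = [[5.0000, -12.0000, -15.5000], [7.0000, 0.0000, -1.5000], [2.0000, 2.5000, -2.0000]] (det J = -384.5000).
Solving J·Δ = −F gives Δ = (0.4008, 0.3758, -0.1294).
Then the next iterate is (p, q, r)₁ = (-1.0992, -1.6242, 0.8706).

(-1.0992, -1.6242, 0.8706)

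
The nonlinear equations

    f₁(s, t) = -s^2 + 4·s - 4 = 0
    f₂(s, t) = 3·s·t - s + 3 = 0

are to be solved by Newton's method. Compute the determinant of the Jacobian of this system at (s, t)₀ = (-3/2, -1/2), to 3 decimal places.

J = [[-2·s + 4, 0], [3·t - 1, 3·s]].
At the point, J = [[7.000, 0.000], [-2.500, -4.500]].
det J = -31.500.

-31.500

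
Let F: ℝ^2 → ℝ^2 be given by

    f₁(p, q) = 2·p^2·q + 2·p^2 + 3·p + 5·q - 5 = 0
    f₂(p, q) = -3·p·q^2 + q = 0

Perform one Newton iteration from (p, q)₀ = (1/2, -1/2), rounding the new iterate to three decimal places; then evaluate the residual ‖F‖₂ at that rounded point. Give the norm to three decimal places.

1.714

At (1/2, -1/2): F = (-5.750, -0.875).
Jacobian J = [[4·p·q + 4·p + 3, 2·p^2 + 5], [-3·q^2, -6·p·q + 1]].
At the point, J = [[4.000, 5.500], [-0.750, 2.500]] (det J = 14.125).
Solving J·Δ = −F gives Δ = (0.677, 0.553).
Then the next iterate is (p, q)₁ = (1.177, 0.053).
Re-evaluating at (1.177, 0.053): F = (1.71350, 0.04308), so ‖F‖₂ = 1.714.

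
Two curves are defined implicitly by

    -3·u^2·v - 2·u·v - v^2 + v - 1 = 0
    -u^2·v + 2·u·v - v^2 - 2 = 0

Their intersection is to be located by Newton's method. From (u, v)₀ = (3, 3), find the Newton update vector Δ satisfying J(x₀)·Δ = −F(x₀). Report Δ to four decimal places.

(-2.3095, 0.8571)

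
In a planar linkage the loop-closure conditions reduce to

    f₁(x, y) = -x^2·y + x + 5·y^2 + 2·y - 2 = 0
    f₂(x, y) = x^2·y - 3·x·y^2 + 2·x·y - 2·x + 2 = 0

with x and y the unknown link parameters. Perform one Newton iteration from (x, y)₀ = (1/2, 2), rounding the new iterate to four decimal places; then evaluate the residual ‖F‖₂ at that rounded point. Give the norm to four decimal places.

5.1941

At (1/2, 2): F = (22.0000, -2.5000).
Jacobian J = [[-2·x·y + 1, -x^2 + 10·y + 2], [2·x·y - 3·y^2 + 2·y - 2, x^2 - 6·x·y + 2·x]].
At the point, J = [[-1.0000, 21.7500], [-8.0000, -4.7500]] (det J = 178.7500).
Solving J·Δ = −F gives Δ = (0.2804, -0.9986).
Then the next iterate is (x, y)₁ = (0.7804, 1.0014).
Re-evaluating at (0.7804, 1.0014): F = (5.187333, 0.264302), so ‖F‖₂ = 5.1941.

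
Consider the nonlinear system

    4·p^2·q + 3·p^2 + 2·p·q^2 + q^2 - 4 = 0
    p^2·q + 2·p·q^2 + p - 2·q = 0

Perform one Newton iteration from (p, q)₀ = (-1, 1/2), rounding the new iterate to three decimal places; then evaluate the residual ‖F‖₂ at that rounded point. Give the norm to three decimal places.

1.576

At (-1, 1/2): F = (0.750, -2.000).
Jacobian J = [[8·p·q + 6·p + 2·q^2, 4·p^2 + 4·p·q + 2·q], [2·p·q + 2·q^2 + 1, p^2 + 4·p·q - 2]].
At the point, J = [[-9.500, 3.000], [0.500, -3.000]] (det J = 27.000).
Solving J·Δ = −F gives Δ = (-0.139, -0.690).
Then the next iterate is (p, q)₁ = (-1.139, -0.190).
Re-evaluating at (-1.139, -0.190): F = (-1.14014, -1.08773), so ‖F‖₂ = 1.576.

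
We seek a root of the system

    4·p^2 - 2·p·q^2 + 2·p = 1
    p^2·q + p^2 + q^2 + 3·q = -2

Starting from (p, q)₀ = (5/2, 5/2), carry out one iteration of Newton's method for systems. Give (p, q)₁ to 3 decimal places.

At (5/2, 5/2): F = (-2.250, 37.625).
Jacobian J = [[8·p - 2·q^2 + 2, -4·p·q], [2·p·q + 2·p, p^2 + 2·q + 3]].
At the point, J = [[9.500, -25.000], [17.500, 14.250]] (det J = 572.875).
Solving J·Δ = −F gives Δ = (-1.586, -0.693).
Then the next iterate is (p, q)₁ = (0.914, 1.807).

(0.914, 1.807)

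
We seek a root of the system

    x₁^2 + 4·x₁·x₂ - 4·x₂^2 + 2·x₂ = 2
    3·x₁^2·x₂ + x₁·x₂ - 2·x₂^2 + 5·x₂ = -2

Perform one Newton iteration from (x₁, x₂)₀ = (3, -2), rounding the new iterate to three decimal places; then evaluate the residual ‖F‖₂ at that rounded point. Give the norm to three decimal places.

At (3, -2): F = (-37.000, -76.000).
Jacobian J = [[2·x₁ + 4·x₂, 4·x₁ - 8·x₂ + 2], [6·x₁·x₂ + x₂, 3·x₁^2 + x₁ - 4·x₂ + 5]].
At the point, J = [[-2.000, 30.000], [-38.000, 43.000]] (det J = 1054.000).
Solving J·Δ = −F gives Δ = (-0.654, 1.190).
Then the next iterate is (x₁, x₂)₁ = (2.346, -0.810).
Re-evaluating at (2.346, -0.810): F = (-8.34172, -18.63649), so ‖F‖₂ = 20.418.

20.418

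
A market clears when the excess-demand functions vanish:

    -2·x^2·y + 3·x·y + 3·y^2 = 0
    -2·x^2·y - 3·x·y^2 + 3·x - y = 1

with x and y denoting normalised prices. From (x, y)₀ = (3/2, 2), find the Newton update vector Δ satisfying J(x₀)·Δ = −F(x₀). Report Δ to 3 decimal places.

At (3/2, 2): F = (12.000, -25.500).
Jacobian J = [[-4·x·y + 3·y, -2·x^2 + 3·x + 6·y], [-4·x·y - 3·y^2 + 3, -2·x^2 - 6·x·y - 1]].
At the point, J = [[-6.000, 12.000], [-21.000, -23.500]] (det J = 393.000).
Solving J·Δ = −F gives Δ = (-0.061, -1.031).

(-0.061, -1.031)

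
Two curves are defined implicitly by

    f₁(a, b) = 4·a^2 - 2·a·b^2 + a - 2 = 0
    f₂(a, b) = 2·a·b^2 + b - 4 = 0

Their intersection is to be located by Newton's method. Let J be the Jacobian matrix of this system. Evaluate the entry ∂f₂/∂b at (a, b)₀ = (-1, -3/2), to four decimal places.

7.0000

∂f₂/∂b = 4·a·b + 1.
At (-1, -3/2) this is 7.0000.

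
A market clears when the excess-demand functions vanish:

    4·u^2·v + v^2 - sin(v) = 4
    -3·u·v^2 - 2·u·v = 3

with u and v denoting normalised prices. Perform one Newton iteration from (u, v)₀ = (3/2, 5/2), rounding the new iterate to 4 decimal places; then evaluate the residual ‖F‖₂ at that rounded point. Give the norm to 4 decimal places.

At (3/2, 5/2): F = (24.151528, -38.6250).
Jacobian J = [[8·u·v, 4·u^2 + 2·v - cos(v)], [-3·v^2 - 2·v, -6·u·v - 2·u]].
At the point, J = [[30.0000, 14.801144], [-23.7500, -25.5000]] (det J = -413.472839).
Solving J·Δ = −F gives Δ = (-0.1068, -1.4152).
Then the next iterate is (u, v)₁ = (1.3932, 1.0848).
Re-evaluating at (1.3932, 1.0848): F = (4.714995, -10.941203), so ‖F‖₂ = 11.9139.

11.9139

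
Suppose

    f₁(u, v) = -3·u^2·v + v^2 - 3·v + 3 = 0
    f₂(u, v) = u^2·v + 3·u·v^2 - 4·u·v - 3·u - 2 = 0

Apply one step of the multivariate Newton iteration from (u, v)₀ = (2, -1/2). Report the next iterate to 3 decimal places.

(0.130, -0.529)

At (2, -1/2): F = (10.750, -4.500).
Jacobian J = [[-6·u·v, -3·u^2 + 2·v - 3], [2·u·v + 3·v^2 - 4·v - 3, u^2 + 6·u·v - 4·u]].
At the point, J = [[6.000, -16.000], [-2.250, -10.000]] (det J = -96.000).
Solving J·Δ = −F gives Δ = (-1.870, -0.029).
Then the next iterate is (u, v)₁ = (0.130, -0.529).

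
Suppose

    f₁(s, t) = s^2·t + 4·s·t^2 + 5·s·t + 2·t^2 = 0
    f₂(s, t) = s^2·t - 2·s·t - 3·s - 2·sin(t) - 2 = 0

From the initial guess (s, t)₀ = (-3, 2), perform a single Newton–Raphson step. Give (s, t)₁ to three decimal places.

At (-3, 2): F = (-52.000, 35.18141).
Jacobian J = [[2·s·t + 4·t^2 + 5·t, s^2 + 8·s·t + 5·s + 4·t], [2·s·t - 2·t - 3, s^2 - 2·s - 2·cos(t)]].
At the point, J = [[14.000, -46.000], [-19.000, 15.83229]] (det J = -652.34789).
Solving J·Δ = −F gives Δ = (1.219, -0.760).
Then the next iterate is (s, t)₁ = (-1.781, 1.240).

(-1.781, 1.240)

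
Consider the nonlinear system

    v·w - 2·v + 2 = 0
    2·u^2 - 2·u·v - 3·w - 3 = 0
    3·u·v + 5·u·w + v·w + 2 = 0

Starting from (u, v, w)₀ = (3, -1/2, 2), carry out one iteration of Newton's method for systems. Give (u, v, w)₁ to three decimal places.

(0.387, -6.162, 6.000)

At (3, -1/2, 2): F = (2.000, 12.000, 26.500).
Jacobian J = [[0, w - 2, v], [4·u - 2·v, -2·u, -3], [3·v + 5·w, 3·u + w, 5·u + v]].
At the point, J = [[0.000, 0.000, -0.500], [13.000, -6.000, -3.000], [8.500, 11.000, 14.500]] (det J = -97.000).
Solving J·Δ = −F gives Δ = (-2.613, -5.662, 4.000).
Then the next iterate is (u, v, w)₁ = (0.387, -6.162, 6.000).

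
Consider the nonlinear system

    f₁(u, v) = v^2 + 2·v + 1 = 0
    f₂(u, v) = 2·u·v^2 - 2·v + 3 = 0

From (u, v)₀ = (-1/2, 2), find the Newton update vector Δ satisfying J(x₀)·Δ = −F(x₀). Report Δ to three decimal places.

At (-1/2, 2): F = (9.000, -5.000).
Jacobian J = [[0, 2·v + 2], [2·v^2, 4·u·v - 2]].
At the point, J = [[0.000, 6.000], [8.000, -6.000]] (det J = -48.000).
Solving J·Δ = −F gives Δ = (-0.500, -1.500).

(-0.500, -1.500)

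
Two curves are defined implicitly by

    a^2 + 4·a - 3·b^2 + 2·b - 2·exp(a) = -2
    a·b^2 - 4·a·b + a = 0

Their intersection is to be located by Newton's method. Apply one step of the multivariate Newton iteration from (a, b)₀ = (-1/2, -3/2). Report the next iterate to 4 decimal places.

(-0.3599, -0.5488)

At (-1/2, -3/2): F = (-10.713061, -4.6250).
Jacobian J = [[2·a - 2·exp(a) + 4, -6·b + 2], [b^2 - 4·b + 1, 2·a·b - 4·a]].
At the point, J = [[1.786939, 11.0000], [9.2500, 3.5000]] (det J = -95.495715).
Solving J·Δ = −F gives Δ = (0.1401, 0.9512).
Then the next iterate is (a, b)₁ = (-0.3599, -0.5488).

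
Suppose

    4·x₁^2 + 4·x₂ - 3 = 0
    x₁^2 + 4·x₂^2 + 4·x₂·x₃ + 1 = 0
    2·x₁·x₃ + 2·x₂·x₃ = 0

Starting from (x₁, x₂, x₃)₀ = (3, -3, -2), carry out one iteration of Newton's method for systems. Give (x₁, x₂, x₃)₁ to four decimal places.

(1.9500, -1.9500, 0.5083)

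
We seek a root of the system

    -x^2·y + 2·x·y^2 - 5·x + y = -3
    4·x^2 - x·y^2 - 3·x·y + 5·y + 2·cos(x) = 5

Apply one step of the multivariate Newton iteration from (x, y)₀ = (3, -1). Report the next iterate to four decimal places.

At (3, -1): F = (2.0000, 30.020015).
Jacobian J = [[-2·x·y + 2·y^2 - 5, -x^2 + 4·x·y + 1], [8·x - y^2 - 3·y - 2·sin(x), -2·x·y - 3·x + 5]].
At the point, J = [[3.0000, -20.0000], [25.717760, 2.0000]] (det J = 520.355200).
Solving J·Δ = −F gives Δ = (-1.1615, -0.0742).
Then the next iterate is (x, y)₁ = (1.8385, -1.0742).

(1.8385, -1.0742)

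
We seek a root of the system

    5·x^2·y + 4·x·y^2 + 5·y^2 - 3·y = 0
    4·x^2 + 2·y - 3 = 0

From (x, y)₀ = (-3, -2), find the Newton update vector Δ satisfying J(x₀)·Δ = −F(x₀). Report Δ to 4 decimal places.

(1.2303, 0.2642)

At (-3, -2): F = (-112.0000, 29.0000).
Jacobian J = [[10·x·y + 4·y^2, 5·x^2 + 8·x·y + 10·y - 3], [8·x, 2]].
At the point, J = [[76.0000, 70.0000], [-24.0000, 2.0000]] (det J = 1832.0000).
Solving J·Δ = −F gives Δ = (1.2303, 0.2642).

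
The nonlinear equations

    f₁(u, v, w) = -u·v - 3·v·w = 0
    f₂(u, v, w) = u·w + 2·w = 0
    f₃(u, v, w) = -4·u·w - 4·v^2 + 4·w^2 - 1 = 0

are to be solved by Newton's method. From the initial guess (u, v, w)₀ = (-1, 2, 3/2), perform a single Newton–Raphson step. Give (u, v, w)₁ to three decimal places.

At (-1, 2, 3/2): F = (-7.000, 1.500, -2.000).
Jacobian J = [[-v, -u - 3·w, -3·v], [w, 0, u + 2], [-4·w, -8·v, -4·u + 8·w]].
At the point, J = [[-2.000, -3.500, -6.000], [1.500, 0.000, 1.000], [-6.000, -16.000, 16.000]] (det J = 217.000).
Solving J·Δ = −F gives Δ = (-0.567, -0.562, -0.650).
Then the next iterate is (u, v, w)₁ = (-1.567, 1.438, 0.850).

(-1.567, 1.438, 0.850)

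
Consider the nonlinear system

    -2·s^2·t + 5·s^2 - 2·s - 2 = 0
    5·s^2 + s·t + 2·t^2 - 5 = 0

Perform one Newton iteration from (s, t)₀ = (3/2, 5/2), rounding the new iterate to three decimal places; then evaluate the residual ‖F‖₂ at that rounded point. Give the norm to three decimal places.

5.518

At (3/2, 5/2): F = (-5.000, 22.500).
Jacobian J = [[-4·s·t + 10·s - 2, -2·s^2], [10·s + t, s + 4·t]].
At the point, J = [[-2.000, -4.500], [17.500, 11.500]] (det J = 55.750).
Solving J·Δ = −F gives Δ = (-0.785, -0.762).
Then the next iterate is (s, t)₁ = (0.715, 1.738).
Re-evaluating at (0.715, 1.738): F = (-2.65089, 4.84008), so ‖F‖₂ = 5.518.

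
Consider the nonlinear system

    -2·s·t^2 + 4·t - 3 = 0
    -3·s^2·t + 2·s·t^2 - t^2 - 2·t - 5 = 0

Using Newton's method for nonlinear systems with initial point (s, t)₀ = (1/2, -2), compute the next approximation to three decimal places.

(0.914, 0.289)

At (1/2, -2): F = (-15.000, 0.500).
Jacobian J = [[-2·t^2, -4·s·t + 4], [-6·s·t + 2·t^2, -3·s^2 + 4·s·t - 2·t - 2]].
At the point, J = [[-8.000, 8.000], [14.000, -2.750]] (det J = -90.000).
Solving J·Δ = −F gives Δ = (0.414, 2.289).
Then the next iterate is (s, t)₁ = (0.914, 0.289).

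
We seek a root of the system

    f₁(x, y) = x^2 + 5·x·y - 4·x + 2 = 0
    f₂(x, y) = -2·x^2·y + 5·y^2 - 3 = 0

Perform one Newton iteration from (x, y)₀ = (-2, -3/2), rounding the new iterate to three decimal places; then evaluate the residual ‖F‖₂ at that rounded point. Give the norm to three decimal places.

At (-2, -3/2): F = (29.000, 20.250).
Jacobian J = [[2·x + 5·y - 4, 5·x], [-4·x·y, -2·x^2 + 10·y]].
At the point, J = [[-15.500, -10.000], [-12.000, -23.000]] (det J = 236.500).
Solving J·Δ = −F gives Δ = (1.964, -0.144).
Then the next iterate is (x, y)₁ = (-0.036, -1.644).
Re-evaluating at (-0.036, -1.644): F = (2.44122, 10.51794), so ‖F‖₂ = 10.798.

10.798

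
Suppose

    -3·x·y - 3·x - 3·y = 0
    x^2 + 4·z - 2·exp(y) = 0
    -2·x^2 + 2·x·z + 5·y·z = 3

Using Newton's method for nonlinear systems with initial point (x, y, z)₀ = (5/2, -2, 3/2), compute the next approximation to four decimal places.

(1.5881, -0.9748, -0.2856)

At (5/2, -2, 3/2): F = (13.5000, 11.979329, -23.0000).
Jacobian J = [[-3·y - 3, -3·x - 3, 0], [2·x, -2·exp(y), 4], [-4·x + 2·z, 5·z, 2·x + 5·y]].
At the point, J = [[3.0000, -10.5000, 0.0000], [5.0000, -0.270671, 4.0000], [-7.0000, 7.5000, -5.0000]] (det J = -54.439942).
Solving J·Δ = −F gives Δ = (-0.9119, 1.0252, -1.7856).
Then the next iterate is (x, y, z)₁ = (1.5881, -0.9748, -0.2856).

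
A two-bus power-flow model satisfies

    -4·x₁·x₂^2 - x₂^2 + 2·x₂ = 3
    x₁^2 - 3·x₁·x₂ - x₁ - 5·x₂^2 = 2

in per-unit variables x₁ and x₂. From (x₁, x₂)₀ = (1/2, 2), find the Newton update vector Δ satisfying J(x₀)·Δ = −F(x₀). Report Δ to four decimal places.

(0.0563, -1.1901)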